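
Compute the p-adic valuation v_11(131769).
v_11(131769) = 4

v_11(n) is the largest exponent k such that 11^k divides n. Factor out: 131769 = 11^4 · 9. (Sign doesn't affect v_p.) So v_11(131769) = 4.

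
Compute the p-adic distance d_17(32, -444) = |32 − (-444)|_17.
d_17(32, -444) = 1/17

Step 1 — x − y = 32 − (-444) = 476. Step 2 — v_17(476) = 1 (factor: 476 = (17^1 · 28); the sign does not affect v_p). Step 3 — |x − y|_17 = 17^{-1} = 1/17.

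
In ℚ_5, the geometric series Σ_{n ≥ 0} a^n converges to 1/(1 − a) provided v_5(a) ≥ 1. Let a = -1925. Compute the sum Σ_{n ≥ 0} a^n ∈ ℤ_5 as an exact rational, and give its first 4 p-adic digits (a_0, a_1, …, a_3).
Σ a^n = 1/(1 − a) = 1/1926;  first 4 digits = (1, 0, 3, 4)

v_5(a) = 2 ≥ 1, so the series converges in ℤ_5 to 1/(1 − a) = 1/(1 − (-1925)) = 1/1926. Expand this rational in ℤ_5: compute digits iteratively via d_i = x_i mod 5, x_{i+1} = (x_i − d_i)/5. The first 4 digits are (1, 0, 3, 4).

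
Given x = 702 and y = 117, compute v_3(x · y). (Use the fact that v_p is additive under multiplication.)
v_3(82134) = 5

v_p(x) = 3 (factor: 702 = 3^3 · 26); v_p(y) = 2 (factor: 117 = 3^2 · 13). Additivity: v_p(xy) = v_p(x) + v_p(y) = 3 + 2 = 5. (Direct check: xy = 82134 = 3^5 · (338).)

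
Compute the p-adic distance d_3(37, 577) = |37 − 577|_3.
d_3(37, 577) = 1/27

Step 1 — x − y = 37 − 577 = -540. Step 2 — v_3(-540) = 3 (factor: -540 = −(3^3 · 20); the sign does not affect v_p). Step 3 — |x − y|_3 = 3^{-3} = 1/27.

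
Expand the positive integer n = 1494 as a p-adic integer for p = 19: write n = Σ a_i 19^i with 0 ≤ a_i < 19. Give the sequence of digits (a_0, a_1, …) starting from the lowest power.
(a_0, a_1, …) = (12, 2, 4)

Repeated division by 19 gives the digits low-to-high: 1494 = 12 + 2·19^1 + 4·19^2. Digit sequence: (12, 2, 4).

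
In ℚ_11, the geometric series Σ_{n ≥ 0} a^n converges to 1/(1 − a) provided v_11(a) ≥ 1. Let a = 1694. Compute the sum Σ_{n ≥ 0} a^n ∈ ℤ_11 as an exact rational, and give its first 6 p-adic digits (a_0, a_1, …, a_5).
Σ a^n = 1/(1 − a) = -1/1693;  first 6 digits = (1, 0, 3, 1, 9, 6)

v_11(a) = 2 ≥ 1, so the series converges in ℤ_11 to 1/(1 − a) = 1/(1 − 1694) = -1/1693. Expand this rational in ℤ_11: compute digits iteratively via d_i = x_i mod 11, x_{i+1} = (x_i − d_i)/11. The first 6 digits are (1, 0, 3, 1, 9, 6).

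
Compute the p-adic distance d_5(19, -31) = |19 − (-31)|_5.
d_5(19, -31) = 1/25

Step 1 — x − y = 19 − (-31) = 50. Step 2 — v_5(50) = 2 (factor: 50 = (5^2 · 2); the sign does not affect v_p). Step 3 — |x − y|_5 = 5^{-2} = 1/25.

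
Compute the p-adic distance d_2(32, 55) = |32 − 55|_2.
d_2(32, 55) = 1

Step 1 — x − y = 32 − 55 = -23. Step 2 — v_2(-23) = 0 (factor: -23 = −(2^0 · 23); the sign does not affect v_p). Step 3 — |x − y|_2 = 2^{0} = 1.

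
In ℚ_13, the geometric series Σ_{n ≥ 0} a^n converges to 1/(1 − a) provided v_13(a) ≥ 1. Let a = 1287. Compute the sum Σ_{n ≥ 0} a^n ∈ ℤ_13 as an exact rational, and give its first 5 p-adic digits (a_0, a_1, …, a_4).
Σ a^n = 1/(1 − a) = -1/1286;  first 5 digits = (1, 8, 6, 5, 12)

v_13(a) = 1 ≥ 1, so the series converges in ℤ_13 to 1/(1 − a) = 1/(1 − 1287) = -1/1286. Expand this rational in ℤ_13: compute digits iteratively via d_i = x_i mod 13, x_{i+1} = (x_i − d_i)/13. The first 5 digits are (1, 8, 6, 5, 12).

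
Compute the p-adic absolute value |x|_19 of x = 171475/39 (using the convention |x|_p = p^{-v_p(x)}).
|171475/39|_19 = 1/6859

Step 1 — compute v_19(x) by factoring powers of 19 out of the numerator and denominator: v_19(171475/39) = 3. Step 2 — apply |x|_p = p^{-v_p(x)} = 19^{-3} = 1/6859.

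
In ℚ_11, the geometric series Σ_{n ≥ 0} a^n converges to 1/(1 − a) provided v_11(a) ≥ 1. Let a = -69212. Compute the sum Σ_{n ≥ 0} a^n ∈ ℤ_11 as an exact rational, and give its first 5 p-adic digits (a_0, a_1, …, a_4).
Σ a^n = 1/(1 − a) = 1/69213;  first 5 digits = (1, 0, 0, 3, 6)

v_11(a) = 3 ≥ 1, so the series converges in ℤ_11 to 1/(1 − a) = 1/(1 − (-69212)) = 1/69213. Expand this rational in ℤ_11: compute digits iteratively via d_i = x_i mod 11, x_{i+1} = (x_i − d_i)/11. The first 5 digits are (1, 0, 0, 3, 6).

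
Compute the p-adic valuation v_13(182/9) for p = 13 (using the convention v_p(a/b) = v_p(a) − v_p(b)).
v_13(182/9) = 1

Factor powers of 13 from the numerator and denominator of the reduced fraction: 182 = 13^1 · 14 and 9 = 13^0 · 9. Apply v_p(a/b) = v_p(a) − v_p(b): v_13(182/9) = 1 − 0 = 1.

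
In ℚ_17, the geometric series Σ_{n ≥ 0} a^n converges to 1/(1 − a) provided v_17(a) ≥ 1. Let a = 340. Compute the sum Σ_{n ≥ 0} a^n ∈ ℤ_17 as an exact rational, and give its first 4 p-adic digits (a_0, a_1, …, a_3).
Σ a^n = 1/(1 − a) = -1/339;  first 4 digits = (1, 3, 10, 16)

v_17(a) = 1 ≥ 1, so the series converges in ℤ_17 to 1/(1 − a) = 1/(1 − 340) = -1/339. Expand this rational in ℤ_17: compute digits iteratively via d_i = x_i mod 17, x_{i+1} = (x_i − d_i)/17. The first 4 digits are (1, 3, 10, 16).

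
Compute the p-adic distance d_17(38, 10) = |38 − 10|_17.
d_17(38, 10) = 1

Step 1 — x − y = 38 − 10 = 28. Step 2 — v_17(28) = 0 (factor: 28 = (17^0 · 28); the sign does not affect v_p). Step 3 — |x − y|_17 = 17^{0} = 1.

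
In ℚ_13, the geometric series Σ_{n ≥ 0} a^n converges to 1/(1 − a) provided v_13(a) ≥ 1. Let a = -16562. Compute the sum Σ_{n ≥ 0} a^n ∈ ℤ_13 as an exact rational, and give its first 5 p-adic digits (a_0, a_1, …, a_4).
Σ a^n = 1/(1 − a) = 1/16563;  first 5 digits = (1, 0, 6, 5, 9)

v_13(a) = 2 ≥ 1, so the series converges in ℤ_13 to 1/(1 − a) = 1/(1 − (-16562)) = 1/16563. Expand this rational in ℤ_13: compute digits iteratively via d_i = x_i mod 13, x_{i+1} = (x_i − d_i)/13. The first 5 digits are (1, 0, 6, 5, 9).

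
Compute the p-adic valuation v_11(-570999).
v_11(-570999) = 4

v_11(n) is the largest exponent k such that 11^k divides n. Factor out: -570999 = -11^4 · 39. (Sign doesn't affect v_p.) So v_11(-570999) = 4.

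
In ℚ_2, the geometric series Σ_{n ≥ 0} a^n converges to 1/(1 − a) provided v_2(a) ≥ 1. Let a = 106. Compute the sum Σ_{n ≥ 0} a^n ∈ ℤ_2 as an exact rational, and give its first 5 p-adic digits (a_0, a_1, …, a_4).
Σ a^n = 1/(1 − a) = -1/105;  first 5 digits = (1, 1, 1, 0, 0)

v_2(a) = 1 ≥ 1, so the series converges in ℤ_2 to 1/(1 − a) = 1/(1 − 106) = -1/105. Expand this rational in ℤ_2: compute digits iteratively via d_i = x_i mod 2, x_{i+1} = (x_i − d_i)/2. The first 5 digits are (1, 1, 1, 0, 0).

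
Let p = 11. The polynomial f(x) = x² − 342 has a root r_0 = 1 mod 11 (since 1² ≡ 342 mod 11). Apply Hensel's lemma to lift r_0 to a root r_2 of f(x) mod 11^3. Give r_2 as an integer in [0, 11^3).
r_2 = 111 (mod 1331)

Hensel's recurrence: r_{i+1} = r_i − f(r_i)·(f′(r_i))^{-1} mod 11^{i+2}, with f′(x) = 2x. Iterate:
  r_0 = 1 (mod 11)
  r_1 = 111 (mod 121)
  r_2 = 111 (mod 1331)
Final: r_2 = 111, and one checks f(r_2) ≡ 0 mod 11^3.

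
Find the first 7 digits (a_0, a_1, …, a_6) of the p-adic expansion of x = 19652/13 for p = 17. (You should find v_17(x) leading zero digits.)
(a_0, …, a_6) = (0, 0, 0, 16, 3, 5, 1)

v_17(19652/13) = 3, so a_0 = ... = a_2 = 0. Factor out: x = 17^3 · u with u = 4/13 a unit in ℤ_17. Expand u iteratively via a_{v+i} = u_i mod 17, u_{i+1} = (u_i − a_{v+i})/17:
  u_0 = 4/13;  a_3 = 16;  u_1 = (u_0 − 16)/17 = -12/13
  u_1 = -12/13;  a_4 = 3;  u_2 = (u_1 − 3)/17 = -3/13
  u_2 = -3/13;  a_5 = 5;  u_3 = (u_2 − 5)/17 = -4/13
  u_3 = -4/13;  a_6 = 1;  u_4 = (u_3 − 1)/17 = -1/13
Digits: (0, 0, 0, 16, 3, 5, 1).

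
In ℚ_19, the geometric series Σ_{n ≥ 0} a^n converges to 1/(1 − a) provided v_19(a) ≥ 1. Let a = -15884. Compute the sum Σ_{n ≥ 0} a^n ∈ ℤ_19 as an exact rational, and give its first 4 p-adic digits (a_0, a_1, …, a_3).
Σ a^n = 1/(1 − a) = 1/15885;  first 4 digits = (1, 0, 13, 16)

v_19(a) = 2 ≥ 1, so the series converges in ℤ_19 to 1/(1 − a) = 1/(1 − (-15884)) = 1/15885. Expand this rational in ℤ_19: compute digits iteratively via d_i = x_i mod 19, x_{i+1} = (x_i − d_i)/19. The first 4 digits are (1, 0, 13, 16).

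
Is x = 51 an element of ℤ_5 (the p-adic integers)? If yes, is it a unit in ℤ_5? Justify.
x ∈ ℤ_5^× (unit); v_5(x) = 0

ℤ_5 = {x ∈ ℚ_5 : v_5(x) ≥ 0} and ℤ_5^× = {x ∈ ℤ_5 : v_5(x) = 0}. Here v_5(51) = v_5(num) − v_5(den) = 0; compare against these criteria.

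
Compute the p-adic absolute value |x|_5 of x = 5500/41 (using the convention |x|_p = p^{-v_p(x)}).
|5500/41|_5 = 1/125

Step 1 — compute v_5(x) by factoring powers of 5 out of the numerator and denominator: v_5(5500/41) = 3. Step 2 — apply |x|_p = p^{-v_p(x)} = 5^{-3} = 1/125.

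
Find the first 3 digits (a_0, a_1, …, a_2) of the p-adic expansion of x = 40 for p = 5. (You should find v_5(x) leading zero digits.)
(a_0, …, a_2) = (0, 3, 1)

v_5(40) = 1, so a_0 = ... = a_0 = 0. Factor out: x = 5^1 · u with u = 8 a unit in ℤ_5. Expand u iteratively via a_{v+i} = u_i mod 5, u_{i+1} = (u_i − a_{v+i})/5:
  u_0 = 8;  a_1 = 3;  u_1 = (u_0 − 3)/5 = 1
  u_1 = 1;  a_2 = 1;  u_2 = (u_1 − 1)/5 = 0
Digits: (0, 3, 1).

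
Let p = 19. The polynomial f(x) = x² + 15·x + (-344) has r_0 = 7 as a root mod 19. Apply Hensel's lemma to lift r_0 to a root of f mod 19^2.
r_1 = 26 (mod 361)

Hensel: r_{i+1} = r_i − f(r_i)·(f′(r_i))^{-1} mod 19^{i+2}, f′(x) = 2x + 15. Iterate:
  r_0 = 7 (mod 19)
  r_1 = 26 (mod 361)
Final: r = 26 satisfies f(r) ≡ 0 mod 19^2.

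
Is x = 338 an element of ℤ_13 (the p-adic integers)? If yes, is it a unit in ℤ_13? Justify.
x ∈ ℤ_13 but not a unit; v_13(x) = 2 > 0

ℤ_13 = {x ∈ ℚ_13 : v_13(x) ≥ 0} and ℤ_13^× = {x ∈ ℤ_13 : v_13(x) = 0}. Here v_13(338) = v_13(num) − v_13(den) = 2; compare against these criteria.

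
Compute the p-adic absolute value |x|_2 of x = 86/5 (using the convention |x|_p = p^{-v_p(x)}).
|86/5|_2 = 1/2

Step 1 — compute v_2(x) by factoring powers of 2 out of the numerator and denominator: v_2(86/5) = 1. Step 2 — apply |x|_p = p^{-v_p(x)} = 2^{-1} = 1/2.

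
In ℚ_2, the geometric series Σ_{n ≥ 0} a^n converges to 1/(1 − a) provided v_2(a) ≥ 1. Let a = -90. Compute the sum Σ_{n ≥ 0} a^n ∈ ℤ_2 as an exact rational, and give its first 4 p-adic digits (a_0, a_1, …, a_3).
Σ a^n = 1/(1 − a) = 1/91;  first 4 digits = (1, 1, 0, 0)

v_2(a) = 1 ≥ 1, so the series converges in ℤ_2 to 1/(1 − a) = 1/(1 − (-90)) = 1/91. Expand this rational in ℤ_2: compute digits iteratively via d_i = x_i mod 2, x_{i+1} = (x_i − d_i)/2. The first 4 digits are (1, 1, 0, 0).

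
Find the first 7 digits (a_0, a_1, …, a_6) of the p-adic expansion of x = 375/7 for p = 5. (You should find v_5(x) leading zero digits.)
(a_0, …, a_6) = (0, 0, 0, 4, 0, 2, 1)

v_5(375/7) = 3, so a_0 = ... = a_2 = 0. Factor out: x = 5^3 · u with u = 3/7 a unit in ℤ_5. Expand u iteratively via a_{v+i} = u_i mod 5, u_{i+1} = (u_i − a_{v+i})/5:
  u_0 = 3/7;  a_3 = 4;  u_1 = (u_0 − 4)/5 = -5/7
  u_1 = -5/7;  a_4 = 0;  u_2 = (u_1 − 0)/5 = -1/7
  u_2 = -1/7;  a_5 = 2;  u_3 = (u_2 − 2)/5 = -3/7
  u_3 = -3/7;  a_6 = 1;  u_4 = (u_3 − 1)/5 = -2/7
Digits: (0, 0, 0, 4, 0, 2, 1).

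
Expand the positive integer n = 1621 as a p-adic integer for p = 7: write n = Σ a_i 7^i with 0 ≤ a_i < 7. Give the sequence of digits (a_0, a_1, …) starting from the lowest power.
(a_0, a_1, …) = (4, 0, 5, 4)

Repeated division by 7 gives the digits low-to-high: 1621 = 4 + 5·7^2 + 4·7^3. Digit sequence: (4, 0, 5, 4).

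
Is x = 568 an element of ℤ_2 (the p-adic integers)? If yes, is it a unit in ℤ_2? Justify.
x ∈ ℤ_2 but not a unit; v_2(x) = 3 > 0

ℤ_2 = {x ∈ ℚ_2 : v_2(x) ≥ 0} and ℤ_2^× = {x ∈ ℤ_2 : v_2(x) = 0}. Here v_2(568) = v_2(num) − v_2(den) = 3; compare against these criteria.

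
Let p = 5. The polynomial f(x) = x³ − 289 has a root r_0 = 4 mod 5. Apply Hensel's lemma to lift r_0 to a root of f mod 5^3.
r_2 = 79 (mod 125)

Hensel: r_{i+1} = r_i − f(r_i)/f′(r_i) mod 5^{i+2}, where f′(x) = 3x². Iterate:
  r_0 = 4 (mod 5)
  r_1 = 4 (mod 25)
  r_2 = 79 (mod 125)
Final: r = 79 with f(r) ≡ 0 mod 5^3.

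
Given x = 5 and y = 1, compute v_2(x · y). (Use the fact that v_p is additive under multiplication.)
v_2(5) = 0

v_p(x) = 0 (factor: 5 = 2^0 · 5); v_p(y) = 0 (factor: 1 = 2^0 · 1). Additivity: v_p(xy) = v_p(x) + v_p(y) = 0 + 0 = 0. (Direct check: xy = 5 = 2^0 · (5).)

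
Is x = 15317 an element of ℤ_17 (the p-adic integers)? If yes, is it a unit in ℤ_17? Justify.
x ∈ ℤ_17 but not a unit; v_17(x) = 2 > 0

ℤ_17 = {x ∈ ℚ_17 : v_17(x) ≥ 0} and ℤ_17^× = {x ∈ ℤ_17 : v_17(x) = 0}. Here v_17(15317) = v_17(num) − v_17(den) = 2; compare against these criteria.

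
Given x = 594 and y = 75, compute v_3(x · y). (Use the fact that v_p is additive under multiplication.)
v_3(44550) = 4

v_p(x) = 3 (factor: 594 = 3^3 · 22); v_p(y) = 1 (factor: 75 = 3^1 · 25). Additivity: v_p(xy) = v_p(x) + v_p(y) = 3 + 1 = 4. (Direct check: xy = 44550 = 3^4 · (550).)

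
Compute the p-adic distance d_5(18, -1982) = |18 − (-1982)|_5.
d_5(18, -1982) = 1/125

Step 1 — x − y = 18 − (-1982) = 2000. Step 2 — v_5(2000) = 3 (factor: 2000 = (5^3 · 16); the sign does not affect v_p). Step 3 — |x − y|_5 = 5^{-3} = 1/125.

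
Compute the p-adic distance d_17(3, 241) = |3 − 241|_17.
d_17(3, 241) = 1/17

Step 1 — x − y = 3 − 241 = -238. Step 2 — v_17(-238) = 1 (factor: -238 = −(17^1 · 14); the sign does not affect v_p). Step 3 — |x − y|_17 = 17^{-1} = 1/17.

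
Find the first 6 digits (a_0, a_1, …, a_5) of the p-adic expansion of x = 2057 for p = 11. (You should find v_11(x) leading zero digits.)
(a_0, …, a_5) = (0, 0, 6, 1, 0, 0)

v_11(2057) = 2, so a_0 = ... = a_1 = 0. Factor out: x = 11^2 · u with u = 17 a unit in ℤ_11. Expand u iteratively via a_{v+i} = u_i mod 11, u_{i+1} = (u_i − a_{v+i})/11:
  u_0 = 17;  a_2 = 6;  u_1 = (u_0 − 6)/11 = 1
  u_1 = 1;  a_3 = 1;  u_2 = (u_1 − 1)/11 = 0
  u_2 = 0;  a_4 = 0;  u_3 = (u_2 − 0)/11 = 0
  u_3 = 0;  a_5 = 0;  u_4 = (u_3 − 0)/11 = 0
Digits: (0, 0, 6, 1, 0, 0).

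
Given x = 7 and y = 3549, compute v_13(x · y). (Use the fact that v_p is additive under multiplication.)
v_13(24843) = 2

v_p(x) = 0 (factor: 7 = 13^0 · 7); v_p(y) = 2 (factor: 3549 = 13^2 · 21). Additivity: v_p(xy) = v_p(x) + v_p(y) = 0 + 2 = 2. (Direct check: xy = 24843 = 13^2 · (147).)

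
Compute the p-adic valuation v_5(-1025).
v_5(-1025) = 2

v_5(n) is the largest exponent k such that 5^k divides n. Factor out: -1025 = -5^2 · 41. (Sign doesn't affect v_p.) So v_5(-1025) = 2.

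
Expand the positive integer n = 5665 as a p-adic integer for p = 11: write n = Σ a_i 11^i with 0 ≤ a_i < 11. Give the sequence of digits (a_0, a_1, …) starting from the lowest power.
(a_0, a_1, …) = (0, 9, 2, 4)

Repeated division by 11 gives the digits low-to-high: 5665 = 9·11^1 + 2·11^2 + 4·11^3. Digit sequence: (0, 9, 2, 4).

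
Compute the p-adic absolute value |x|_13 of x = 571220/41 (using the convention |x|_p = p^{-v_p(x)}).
|571220/41|_13 = 1/28561

Step 1 — compute v_13(x) by factoring powers of 13 out of the numerator and denominator: v_13(571220/41) = 4. Step 2 — apply |x|_p = p^{-v_p(x)} = 13^{-4} = 1/28561.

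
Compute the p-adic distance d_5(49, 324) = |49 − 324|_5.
d_5(49, 324) = 1/25

Step 1 — x − y = 49 − 324 = -275. Step 2 — v_5(-275) = 2 (factor: -275 = −(5^2 · 11); the sign does not affect v_p). Step 3 — |x − y|_5 = 5^{-2} = 1/25.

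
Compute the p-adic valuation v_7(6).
v_7(6) = 0

v_7(n) is the largest exponent k such that 7^k divides n. Factor out: 6 = 7^0 · 6. (Sign doesn't affect v_p.) So v_7(6) = 0.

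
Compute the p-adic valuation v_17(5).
v_17(5) = 0

v_17(n) is the largest exponent k such that 17^k divides n. Factor out: 5 = 17^0 · 5. (Sign doesn't affect v_p.) So v_17(5) = 0.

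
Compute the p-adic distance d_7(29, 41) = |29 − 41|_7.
d_7(29, 41) = 1

Step 1 — x − y = 29 − 41 = -12. Step 2 — v_7(-12) = 0 (factor: -12 = −(7^0 · 12); the sign does not affect v_p). Step 3 — |x − y|_7 = 7^{0} = 1.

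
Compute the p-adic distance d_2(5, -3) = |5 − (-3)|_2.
d_2(5, -3) = 1/8

Step 1 — x − y = 5 − (-3) = 8. Step 2 — v_2(8) = 3 (factor: 8 = (2^3 · 1); the sign does not affect v_p). Step 3 — |x − y|_2 = 2^{-3} = 1/8.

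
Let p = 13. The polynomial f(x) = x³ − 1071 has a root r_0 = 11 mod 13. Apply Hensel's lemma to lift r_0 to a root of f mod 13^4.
r_3 = 27649 (mod 28561)

Hensel: r_{i+1} = r_i − f(r_i)/f′(r_i) mod 13^{i+2}, where f′(x) = 3x². Iterate:
  r_0 = 11 (mod 13)
  r_1 = 102 (mod 169)
  r_2 = 1285 (mod 2197)
  r_3 = 27649 (mod 28561)
Final: r = 27649 with f(r) ≡ 0 mod 13^4.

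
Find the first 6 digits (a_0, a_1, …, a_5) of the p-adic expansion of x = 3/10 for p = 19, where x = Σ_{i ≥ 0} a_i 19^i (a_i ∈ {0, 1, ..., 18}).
(a_0, …, a_5) = (6, 13, 5, 13, 5, 13)

v_19(3/10) = 0 (numerator and denominator both coprime to 19), so x ∈ ℤ_19^×. Compute digits iteratively via a_i = x_i mod 19, x_{i+1} = (x_i − a_i)/19, with x_0 = x:
  x_0 = 3/10;  a_0 = 6;  x_1 = (x_0 − 6)/19 = -3/10
  x_1 = -3/10;  a_1 = 13;  x_2 = (x_1 − 13)/19 = -7/10
  x_2 = -7/10;  a_2 = 5;  x_3 = (x_2 − 5)/19 = -3/10
  x_3 = -3/10;  a_3 = 13;  x_4 = (x_3 − 13)/19 = -7/10
  x_4 = -7/10;  a_4 = 5;  x_5 = (x_4 − 5)/19 = -3/10
  x_5 = -3/10;  a_5 = 13;  x_6 = (x_5 − 13)/19 = -7/10
Digits: (6, 13, 5, 13, 5, 13).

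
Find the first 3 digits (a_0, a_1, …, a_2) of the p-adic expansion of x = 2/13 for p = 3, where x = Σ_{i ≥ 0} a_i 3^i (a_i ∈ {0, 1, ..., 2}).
(a_0, …, a_2) = (2, 1, 2)

v_3(2/13) = 0 (numerator and denominator both coprime to 3), so x ∈ ℤ_3^×. Compute digits iteratively via a_i = x_i mod 3, x_{i+1} = (x_i − a_i)/3, with x_0 = x:
  x_0 = 2/13;  a_0 = 2;  x_1 = (x_0 − 2)/3 = -8/13
  x_1 = -8/13;  a_1 = 1;  x_2 = (x_1 − 1)/3 = -7/13
  x_2 = -7/13;  a_2 = 2;  x_3 = (x_2 − 2)/3 = -11/13
Digits: (2, 1, 2).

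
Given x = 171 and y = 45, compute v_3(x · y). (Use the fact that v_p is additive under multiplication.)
v_3(7695) = 4

v_p(x) = 2 (factor: 171 = 3^2 · 19); v_p(y) = 2 (factor: 45 = 3^2 · 5). Additivity: v_p(xy) = v_p(x) + v_p(y) = 2 + 2 = 4. (Direct check: xy = 7695 = 3^4 · (95).)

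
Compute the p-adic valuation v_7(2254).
v_7(2254) = 2

v_7(n) is the largest exponent k such that 7^k divides n. Factor out: 2254 = 7^2 · 46. (Sign doesn't affect v_p.) So v_7(2254) = 2.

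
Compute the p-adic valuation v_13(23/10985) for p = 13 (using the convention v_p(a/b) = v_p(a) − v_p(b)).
v_13(23/10985) = -3

Factor powers of 13 from the numerator and denominator of the reduced fraction: 23 = 13^0 · 23 and 10985 = 13^3 · 5. Apply v_p(a/b) = v_p(a) − v_p(b): v_13(23/10985) = 0 − 3 = -3.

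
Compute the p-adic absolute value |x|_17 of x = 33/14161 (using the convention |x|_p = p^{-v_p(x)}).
|33/14161|_17 = 289

Step 1 — compute v_17(x) by factoring powers of 17 out of the numerator and denominator: v_17(33/14161) = -2. Step 2 — apply |x|_p = p^{-v_p(x)} = 17^{2} = 289.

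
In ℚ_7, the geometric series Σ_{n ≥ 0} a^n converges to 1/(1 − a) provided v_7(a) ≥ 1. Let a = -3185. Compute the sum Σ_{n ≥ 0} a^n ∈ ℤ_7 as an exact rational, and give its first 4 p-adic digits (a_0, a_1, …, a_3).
Σ a^n = 1/(1 − a) = 1/3186;  first 4 digits = (1, 0, 5, 4)

v_7(a) = 2 ≥ 1, so the series converges in ℤ_7 to 1/(1 − a) = 1/(1 − (-3185)) = 1/3186. Expand this rational in ℤ_7: compute digits iteratively via d_i = x_i mod 7, x_{i+1} = (x_i − d_i)/7. The first 4 digits are (1, 0, 5, 4).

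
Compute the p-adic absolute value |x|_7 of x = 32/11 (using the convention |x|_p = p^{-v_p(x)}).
|32/11|_7 = 1

Step 1 — compute v_7(x) by factoring powers of 7 out of the numerator and denominator: v_7(32/11) = 0. Step 2 — apply |x|_p = p^{-v_p(x)} = 7^{0} = 1.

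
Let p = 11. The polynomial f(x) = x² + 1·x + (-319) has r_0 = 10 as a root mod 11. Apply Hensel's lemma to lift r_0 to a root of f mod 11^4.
r_3 = 8271 (mod 14641)

Hensel: r_{i+1} = r_i − f(r_i)·(f′(r_i))^{-1} mod 11^{i+2}, f′(x) = 2x + 1. Iterate:
  r_0 = 10 (mod 11)
  r_1 = 43 (mod 121)
  r_2 = 285 (mod 1331)
  r_3 = 8271 (mod 14641)
Final: r = 8271 satisfies f(r) ≡ 0 mod 11^4.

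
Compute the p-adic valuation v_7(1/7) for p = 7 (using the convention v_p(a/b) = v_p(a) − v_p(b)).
v_7(1/7) = -1

Factor powers of 7 from the numerator and denominator of the reduced fraction: 1 = 7^0 · 1 and 7 = 7^1 · 1. Apply v_p(a/b) = v_p(a) − v_p(b): v_7(1/7) = 0 − 1 = -1.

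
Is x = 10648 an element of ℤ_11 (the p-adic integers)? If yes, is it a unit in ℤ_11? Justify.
x ∈ ℤ_11 but not a unit; v_11(x) = 3 > 0

ℤ_11 = {x ∈ ℚ_11 : v_11(x) ≥ 0} and ℤ_11^× = {x ∈ ℤ_11 : v_11(x) = 0}. Here v_11(10648) = v_11(num) − v_11(den) = 3; compare against these criteria.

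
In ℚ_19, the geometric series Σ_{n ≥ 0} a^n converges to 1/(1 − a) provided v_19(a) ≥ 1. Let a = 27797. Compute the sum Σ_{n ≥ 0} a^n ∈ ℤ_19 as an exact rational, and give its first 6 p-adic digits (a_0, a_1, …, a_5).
Σ a^n = 1/(1 − a) = -1/27796;  first 6 digits = (1, 0, 1, 4, 1, 8)

v_19(a) = 2 ≥ 1, so the series converges in ℤ_19 to 1/(1 − a) = 1/(1 − 27797) = -1/27796. Expand this rational in ℤ_19: compute digits iteratively via d_i = x_i mod 19, x_{i+1} = (x_i − d_i)/19. The first 6 digits are (1, 0, 1, 4, 1, 8).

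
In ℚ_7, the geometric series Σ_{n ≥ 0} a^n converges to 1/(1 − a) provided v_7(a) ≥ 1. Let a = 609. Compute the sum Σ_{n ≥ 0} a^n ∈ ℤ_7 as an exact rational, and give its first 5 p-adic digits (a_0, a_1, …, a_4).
Σ a^n = 1/(1 − a) = -1/608;  first 5 digits = (1, 3, 0, 4, 3)

v_7(a) = 1 ≥ 1, so the series converges in ℤ_7 to 1/(1 − a) = 1/(1 − 609) = -1/608. Expand this rational in ℤ_7: compute digits iteratively via d_i = x_i mod 7, x_{i+1} = (x_i − d_i)/7. The first 5 digits are (1, 3, 0, 4, 3).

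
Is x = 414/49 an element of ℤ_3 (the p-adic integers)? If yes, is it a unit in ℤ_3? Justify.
x ∈ ℤ_3 but not a unit; v_3(x) = 2 > 0

ℤ_3 = {x ∈ ℚ_3 : v_3(x) ≥ 0} and ℤ_3^× = {x ∈ ℤ_3 : v_3(x) = 0}. Here v_3(414/49) = v_3(num) − v_3(den) = 2; compare against these criteria.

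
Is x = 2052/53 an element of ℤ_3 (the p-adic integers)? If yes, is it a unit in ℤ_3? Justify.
x ∈ ℤ_3 but not a unit; v_3(x) = 3 > 0

ℤ_3 = {x ∈ ℚ_3 : v_3(x) ≥ 0} and ℤ_3^× = {x ∈ ℤ_3 : v_3(x) = 0}. Here v_3(2052/53) = v_3(num) − v_3(den) = 3; compare against these criteria.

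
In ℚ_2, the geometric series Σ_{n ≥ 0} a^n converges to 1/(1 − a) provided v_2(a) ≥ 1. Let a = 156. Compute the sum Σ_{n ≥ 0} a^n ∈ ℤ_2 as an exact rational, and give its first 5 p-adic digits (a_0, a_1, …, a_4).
Σ a^n = 1/(1 − a) = -1/155;  first 5 digits = (1, 0, 1, 1, 0)

v_2(a) = 2 ≥ 1, so the series converges in ℤ_2 to 1/(1 − a) = 1/(1 − 156) = -1/155. Expand this rational in ℤ_2: compute digits iteratively via d_i = x_i mod 2, x_{i+1} = (x_i − d_i)/2. The first 5 digits are (1, 0, 1, 1, 0).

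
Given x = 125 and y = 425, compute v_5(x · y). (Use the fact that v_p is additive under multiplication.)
v_5(53125) = 5

v_p(x) = 3 (factor: 125 = 5^3 · 1); v_p(y) = 2 (factor: 425 = 5^2 · 17). Additivity: v_p(xy) = v_p(x) + v_p(y) = 3 + 2 = 5. (Direct check: xy = 53125 = 5^5 · (17).)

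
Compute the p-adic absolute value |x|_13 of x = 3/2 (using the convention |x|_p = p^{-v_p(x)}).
|3/2|_13 = 1

Step 1 — compute v_13(x) by factoring powers of 13 out of the numerator and denominator: v_13(3/2) = 0. Step 2 — apply |x|_p = p^{-v_p(x)} = 13^{0} = 1.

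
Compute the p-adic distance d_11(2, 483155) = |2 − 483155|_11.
d_11(2, 483155) = 1/161051

Step 1 — x − y = 2 − 483155 = -483153. Step 2 — v_11(-483153) = 5 (factor: -483153 = −(11^5 · 3); the sign does not affect v_p). Step 3 — |x − y|_11 = 11^{-5} = 1/161051.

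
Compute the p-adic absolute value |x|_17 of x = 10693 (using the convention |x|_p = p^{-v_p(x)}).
|10693|_17 = 1/289

Step 1 — compute v_17(x) by factoring powers of 17 out of the numerator and denominator: v_17(10693) = 2. Step 2 — apply |x|_p = p^{-v_p(x)} = 17^{-2} = 1/289.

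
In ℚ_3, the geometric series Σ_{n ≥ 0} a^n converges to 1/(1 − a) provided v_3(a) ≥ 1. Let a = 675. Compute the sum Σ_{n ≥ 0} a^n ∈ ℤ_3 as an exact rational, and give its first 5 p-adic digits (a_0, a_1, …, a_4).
Σ a^n = 1/(1 − a) = -1/674;  first 5 digits = (1, 0, 0, 1, 2)

v_3(a) = 3 ≥ 1, so the series converges in ℤ_3 to 1/(1 − a) = 1/(1 − 675) = -1/674. Expand this rational in ℤ_3: compute digits iteratively via d_i = x_i mod 3, x_{i+1} = (x_i − d_i)/3. The first 5 digits are (1, 0, 0, 1, 2).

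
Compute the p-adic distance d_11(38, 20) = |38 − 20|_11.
d_11(38, 20) = 1

Step 1 — x − y = 38 − 20 = 18. Step 2 — v_11(18) = 0 (factor: 18 = (11^0 · 18); the sign does not affect v_p). Step 3 — |x − y|_11 = 11^{0} = 1.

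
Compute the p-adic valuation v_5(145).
v_5(145) = 1

v_5(n) is the largest exponent k such that 5^k divides n. Factor out: 145 = 5^1 · 29. (Sign doesn't affect v_p.) So v_5(145) = 1.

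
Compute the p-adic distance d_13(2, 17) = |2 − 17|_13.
d_13(2, 17) = 1

Step 1 — x − y = 2 − 17 = -15. Step 2 — v_13(-15) = 0 (factor: -15 = −(13^0 · 15); the sign does not affect v_p). Step 3 — |x − y|_13 = 13^{0} = 1.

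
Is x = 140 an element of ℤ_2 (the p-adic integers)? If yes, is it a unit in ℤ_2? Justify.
x ∈ ℤ_2 but not a unit; v_2(x) = 2 > 0

ℤ_2 = {x ∈ ℚ_2 : v_2(x) ≥ 0} and ℤ_2^× = {x ∈ ℤ_2 : v_2(x) = 0}. Here v_2(140) = v_2(num) − v_2(den) = 2; compare against these criteria.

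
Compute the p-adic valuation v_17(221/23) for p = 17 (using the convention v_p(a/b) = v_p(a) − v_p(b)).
v_17(221/23) = 1

Factor powers of 17 from the numerator and denominator of the reduced fraction: 221 = 17^1 · 13 and 23 = 17^0 · 23. Apply v_p(a/b) = v_p(a) − v_p(b): v_17(221/23) = 1 − 0 = 1.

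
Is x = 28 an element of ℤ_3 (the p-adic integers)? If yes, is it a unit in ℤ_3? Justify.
x ∈ ℤ_3^× (unit); v_3(x) = 0

ℤ_3 = {x ∈ ℚ_3 : v_3(x) ≥ 0} and ℤ_3^× = {x ∈ ℤ_3 : v_3(x) = 0}. Here v_3(28) = v_3(num) − v_3(den) = 0; compare against these criteria.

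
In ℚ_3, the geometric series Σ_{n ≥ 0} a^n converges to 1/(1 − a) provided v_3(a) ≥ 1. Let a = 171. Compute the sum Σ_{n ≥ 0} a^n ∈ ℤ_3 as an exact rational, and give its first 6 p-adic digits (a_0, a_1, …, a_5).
Σ a^n = 1/(1 − a) = -1/170;  first 6 digits = (1, 0, 1, 0, 0, 1)

v_3(a) = 2 ≥ 1, so the series converges in ℤ_3 to 1/(1 − a) = 1/(1 − 171) = -1/170. Expand this rational in ℤ_3: compute digits iteratively via d_i = x_i mod 3, x_{i+1} = (x_i − d_i)/3. The first 6 digits are (1, 0, 1, 0, 0, 1).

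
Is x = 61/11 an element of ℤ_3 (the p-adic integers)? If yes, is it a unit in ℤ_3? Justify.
x ∈ ℤ_3^× (unit); v_3(x) = 0

ℤ_3 = {x ∈ ℚ_3 : v_3(x) ≥ 0} and ℤ_3^× = {x ∈ ℤ_3 : v_3(x) = 0}. Here v_3(61/11) = v_3(num) − v_3(den) = 0; compare against these criteria.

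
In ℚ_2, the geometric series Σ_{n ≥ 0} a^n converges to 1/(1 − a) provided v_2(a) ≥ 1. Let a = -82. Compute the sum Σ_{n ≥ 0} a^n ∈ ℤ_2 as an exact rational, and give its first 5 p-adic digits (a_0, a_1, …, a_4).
Σ a^n = 1/(1 − a) = 1/83;  first 5 digits = (1, 1, 0, 1, 1)

v_2(a) = 1 ≥ 1, so the series converges in ℤ_2 to 1/(1 − a) = 1/(1 − (-82)) = 1/83. Expand this rational in ℤ_2: compute digits iteratively via d_i = x_i mod 2, x_{i+1} = (x_i − d_i)/2. The first 5 digits are (1, 1, 0, 1, 1).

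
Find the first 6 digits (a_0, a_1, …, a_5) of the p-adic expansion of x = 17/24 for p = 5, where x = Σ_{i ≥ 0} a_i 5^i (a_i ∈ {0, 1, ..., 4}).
(a_0, …, a_5) = (3, 1, 2, 1, 2, 1)

v_5(17/24) = 0 (numerator and denominator both coprime to 5), so x ∈ ℤ_5^×. Compute digits iteratively via a_i = x_i mod 5, x_{i+1} = (x_i − a_i)/5, with x_0 = x:
  x_0 = 17/24;  a_0 = 3;  x_1 = (x_0 − 3)/5 = -11/24
  x_1 = -11/24;  a_1 = 1;  x_2 = (x_1 − 1)/5 = -7/24
  x_2 = -7/24;  a_2 = 2;  x_3 = (x_2 − 2)/5 = -11/24
  x_3 = -11/24;  a_3 = 1;  x_4 = (x_3 − 1)/5 = -7/24
  x_4 = -7/24;  a_4 = 2;  x_5 = (x_4 − 2)/5 = -11/24
  x_5 = -11/24;  a_5 = 1;  x_6 = (x_5 − 1)/5 = -7/24
Digits: (3, 1, 2, 1, 2, 1).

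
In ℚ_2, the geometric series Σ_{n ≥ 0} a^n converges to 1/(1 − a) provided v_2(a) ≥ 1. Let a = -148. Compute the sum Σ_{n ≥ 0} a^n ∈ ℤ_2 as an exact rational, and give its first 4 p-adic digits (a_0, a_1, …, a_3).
Σ a^n = 1/(1 − a) = 1/149;  first 4 digits = (1, 0, 1, 1)

v_2(a) = 2 ≥ 1, so the series converges in ℤ_2 to 1/(1 − a) = 1/(1 − (-148)) = 1/149. Expand this rational in ℤ_2: compute digits iteratively via d_i = x_i mod 2, x_{i+1} = (x_i − d_i)/2. The first 4 digits are (1, 0, 1, 1).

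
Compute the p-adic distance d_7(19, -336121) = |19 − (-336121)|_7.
d_7(19, -336121) = 1/16807

Step 1 — x − y = 19 − (-336121) = 336140. Step 2 — v_7(336140) = 5 (factor: 336140 = (7^5 · 20); the sign does not affect v_p). Step 3 — |x − y|_7 = 7^{-5} = 1/16807.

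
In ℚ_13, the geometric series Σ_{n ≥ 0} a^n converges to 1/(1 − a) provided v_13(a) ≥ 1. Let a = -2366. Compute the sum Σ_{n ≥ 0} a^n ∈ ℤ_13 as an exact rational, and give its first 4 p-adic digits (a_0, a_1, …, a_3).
Σ a^n = 1/(1 − a) = 1/2367;  first 4 digits = (1, 0, 12, 11)

v_13(a) = 2 ≥ 1, so the series converges in ℤ_13 to 1/(1 − a) = 1/(1 − (-2366)) = 1/2367. Expand this rational in ℤ_13: compute digits iteratively via d_i = x_i mod 13, x_{i+1} = (x_i − d_i)/13. The first 4 digits are (1, 0, 12, 11).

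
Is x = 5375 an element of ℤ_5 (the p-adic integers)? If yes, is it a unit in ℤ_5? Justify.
x ∈ ℤ_5 but not a unit; v_5(x) = 3 > 0

ℤ_5 = {x ∈ ℚ_5 : v_5(x) ≥ 0} and ℤ_5^× = {x ∈ ℤ_5 : v_5(x) = 0}. Here v_5(5375) = v_5(num) − v_5(den) = 3; compare against these criteria.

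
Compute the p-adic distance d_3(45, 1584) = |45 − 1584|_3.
d_3(45, 1584) = 1/81

Step 1 — x − y = 45 − 1584 = -1539. Step 2 — v_3(-1539) = 4 (factor: -1539 = −(3^4 · 19); the sign does not affect v_p). Step 3 — |x − y|_3 = 3^{-4} = 1/81.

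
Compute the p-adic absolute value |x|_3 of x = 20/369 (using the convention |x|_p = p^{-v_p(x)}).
|20/369|_3 = 9

Step 1 — compute v_3(x) by factoring powers of 3 out of the numerator and denominator: v_3(20/369) = -2. Step 2 — apply |x|_p = p^{-v_p(x)} = 3^{2} = 9.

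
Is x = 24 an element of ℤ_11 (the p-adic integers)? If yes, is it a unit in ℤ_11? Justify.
x ∈ ℤ_11^× (unit); v_11(x) = 0

ℤ_11 = {x ∈ ℚ_11 : v_11(x) ≥ 0} and ℤ_11^× = {x ∈ ℤ_11 : v_11(x) = 0}. Here v_11(24) = v_11(num) − v_11(den) = 0; compare against these criteria.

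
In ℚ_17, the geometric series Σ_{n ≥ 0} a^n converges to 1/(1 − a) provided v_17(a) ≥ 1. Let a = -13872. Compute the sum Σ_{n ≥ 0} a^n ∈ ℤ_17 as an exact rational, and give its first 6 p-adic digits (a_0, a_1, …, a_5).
Σ a^n = 1/(1 − a) = 1/13873;  first 6 digits = (1, 0, 3, 14, 8, 16)

v_17(a) = 2 ≥ 1, so the series converges in ℤ_17 to 1/(1 − a) = 1/(1 − (-13872)) = 1/13873. Expand this rational in ℤ_17: compute digits iteratively via d_i = x_i mod 17, x_{i+1} = (x_i − d_i)/17. The first 6 digits are (1, 0, 3, 14, 8, 16).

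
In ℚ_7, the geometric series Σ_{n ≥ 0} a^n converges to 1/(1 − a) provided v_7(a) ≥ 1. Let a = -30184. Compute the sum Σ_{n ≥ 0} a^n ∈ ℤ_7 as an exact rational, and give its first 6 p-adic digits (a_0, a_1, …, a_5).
Σ a^n = 1/(1 − a) = 1/30185;  first 6 digits = (1, 0, 0, 3, 1, 5)

v_7(a) = 3 ≥ 1, so the series converges in ℤ_7 to 1/(1 − a) = 1/(1 − (-30184)) = 1/30185. Expand this rational in ℤ_7: compute digits iteratively via d_i = x_i mod 7, x_{i+1} = (x_i − d_i)/7. The first 6 digits are (1, 0, 0, 3, 1, 5).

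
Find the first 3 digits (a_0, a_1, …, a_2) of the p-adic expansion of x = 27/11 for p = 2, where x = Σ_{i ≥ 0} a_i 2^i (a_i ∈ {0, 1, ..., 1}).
(a_0, …, a_2) = (1, 0, 0)

v_2(27/11) = 0 (numerator and denominator both coprime to 2), so x ∈ ℤ_2^×. Compute digits iteratively via a_i = x_i mod 2, x_{i+1} = (x_i − a_i)/2, with x_0 = x:
  x_0 = 27/11;  a_0 = 1;  x_1 = (x_0 − 1)/2 = 8/11
  x_1 = 8/11;  a_1 = 0;  x_2 = (x_1 − 0)/2 = 4/11
  x_2 = 4/11;  a_2 = 0;  x_3 = (x_2 − 0)/2 = 2/11
Digits: (1, 0, 0).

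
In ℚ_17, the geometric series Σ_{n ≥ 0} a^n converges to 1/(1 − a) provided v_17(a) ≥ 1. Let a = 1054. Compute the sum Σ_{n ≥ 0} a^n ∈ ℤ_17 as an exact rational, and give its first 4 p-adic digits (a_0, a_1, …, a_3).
Σ a^n = 1/(1 − a) = -1/1053;  first 4 digits = (1, 11, 5, 10)

v_17(a) = 1 ≥ 1, so the series converges in ℤ_17 to 1/(1 − a) = 1/(1 − 1054) = -1/1053. Expand this rational in ℤ_17: compute digits iteratively via d_i = x_i mod 17, x_{i+1} = (x_i − d_i)/17. The first 4 digits are (1, 11, 5, 10).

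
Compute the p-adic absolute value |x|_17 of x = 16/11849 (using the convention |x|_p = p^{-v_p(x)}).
|16/11849|_17 = 289

Step 1 — compute v_17(x) by factoring powers of 17 out of the numerator and denominator: v_17(16/11849) = -2. Step 2 — apply |x|_p = p^{-v_p(x)} = 17^{2} = 289.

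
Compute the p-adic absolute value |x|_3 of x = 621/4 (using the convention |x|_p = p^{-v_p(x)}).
|621/4|_3 = 1/27

Step 1 — compute v_3(x) by factoring powers of 3 out of the numerator and denominator: v_3(621/4) = 3. Step 2 — apply |x|_p = p^{-v_p(x)} = 3^{-3} = 1/27.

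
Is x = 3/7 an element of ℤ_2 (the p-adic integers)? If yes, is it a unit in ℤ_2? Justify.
x ∈ ℤ_2^× (unit); v_2(x) = 0

ℤ_2 = {x ∈ ℚ_2 : v_2(x) ≥ 0} and ℤ_2^× = {x ∈ ℤ_2 : v_2(x) = 0}. Here v_2(3/7) = v_2(num) − v_2(den) = 0; compare against these criteria.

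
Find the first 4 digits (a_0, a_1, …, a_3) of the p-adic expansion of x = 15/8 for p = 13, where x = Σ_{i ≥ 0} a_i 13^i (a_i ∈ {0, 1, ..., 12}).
(a_0, …, a_3) = (10, 1, 8, 1)

v_13(15/8) = 0 (numerator and denominator both coprime to 13), so x ∈ ℤ_13^×. Compute digits iteratively via a_i = x_i mod 13, x_{i+1} = (x_i − a_i)/13, with x_0 = x:
  x_0 = 15/8;  a_0 = 10;  x_1 = (x_0 − 10)/13 = -5/8
  x_1 = -5/8;  a_1 = 1;  x_2 = (x_1 − 1)/13 = -1/8
  x_2 = -1/8;  a_2 = 8;  x_3 = (x_2 − 8)/13 = -5/8
  x_3 = -5/8;  a_3 = 1;  x_4 = (x_3 − 1)/13 = -1/8
Digits: (10, 1, 8, 1).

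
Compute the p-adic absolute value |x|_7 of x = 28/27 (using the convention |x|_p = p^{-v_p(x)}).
|28/27|_7 = 1/7

Step 1 — compute v_7(x) by factoring powers of 7 out of the numerator and denominator: v_7(28/27) = 1. Step 2 — apply |x|_p = p^{-v_p(x)} = 7^{-1} = 1/7.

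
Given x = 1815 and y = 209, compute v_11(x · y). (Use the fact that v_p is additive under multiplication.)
v_11(379335) = 3

v_p(x) = 2 (factor: 1815 = 11^2 · 15); v_p(y) = 1 (factor: 209 = 11^1 · 19). Additivity: v_p(xy) = v_p(x) + v_p(y) = 2 + 1 = 3. (Direct check: xy = 379335 = 11^3 · (285).)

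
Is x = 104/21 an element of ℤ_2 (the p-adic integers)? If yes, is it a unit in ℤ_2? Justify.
x ∈ ℤ_2 but not a unit; v_2(x) = 3 > 0

ℤ_2 = {x ∈ ℚ_2 : v_2(x) ≥ 0} and ℤ_2^× = {x ∈ ℤ_2 : v_2(x) = 0}. Here v_2(104/21) = v_2(num) − v_2(den) = 3; compare against these criteria.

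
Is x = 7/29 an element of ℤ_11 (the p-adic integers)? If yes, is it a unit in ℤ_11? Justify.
x ∈ ℤ_11^× (unit); v_11(x) = 0

ℤ_11 = {x ∈ ℚ_11 : v_11(x) ≥ 0} and ℤ_11^× = {x ∈ ℤ_11 : v_11(x) = 0}. Here v_11(7/29) = v_11(num) − v_11(den) = 0; compare against these criteria.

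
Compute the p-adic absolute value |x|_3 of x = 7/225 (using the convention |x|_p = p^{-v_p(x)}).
|7/225|_3 = 9

Step 1 — compute v_3(x) by factoring powers of 3 out of the numerator and denominator: v_3(7/225) = -2. Step 2 — apply |x|_p = p^{-v_p(x)} = 3^{2} = 9.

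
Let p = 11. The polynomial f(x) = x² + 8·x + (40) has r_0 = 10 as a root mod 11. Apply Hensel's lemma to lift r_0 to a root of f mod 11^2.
r_1 = 54 (mod 121)

Hensel: r_{i+1} = r_i − f(r_i)·(f′(r_i))^{-1} mod 11^{i+2}, f′(x) = 2x + 8. Iterate:
  r_0 = 10 (mod 11)
  r_1 = 54 (mod 121)
Final: r = 54 satisfies f(r) ≡ 0 mod 11^2.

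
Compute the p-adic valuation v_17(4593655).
v_17(4593655) = 4

v_17(n) is the largest exponent k such that 17^k divides n. Factor out: 4593655 = 17^4 · 55. (Sign doesn't affect v_p.) So v_17(4593655) = 4.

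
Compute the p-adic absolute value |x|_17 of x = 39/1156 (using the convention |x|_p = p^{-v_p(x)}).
|39/1156|_17 = 289

Step 1 — compute v_17(x) by factoring powers of 17 out of the numerator and denominator: v_17(39/1156) = -2. Step 2 — apply |x|_p = p^{-v_p(x)} = 17^{2} = 289.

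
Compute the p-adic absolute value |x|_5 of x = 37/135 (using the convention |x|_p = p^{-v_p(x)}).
|37/135|_5 = 5

Step 1 — compute v_5(x) by factoring powers of 5 out of the numerator and denominator: v_5(37/135) = -1. Step 2 — apply |x|_p = p^{-v_p(x)} = 5^{1} = 5.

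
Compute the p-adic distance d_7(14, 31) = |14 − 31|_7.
d_7(14, 31) = 1

Step 1 — x − y = 14 − 31 = -17. Step 2 — v_7(-17) = 0 (factor: -17 = −(7^0 · 17); the sign does not affect v_p). Step 3 — |x − y|_7 = 7^{0} = 1.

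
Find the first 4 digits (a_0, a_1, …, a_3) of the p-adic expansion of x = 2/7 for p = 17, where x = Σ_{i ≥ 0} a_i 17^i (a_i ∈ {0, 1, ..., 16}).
(a_0, …, a_3) = (10, 14, 4, 7)

v_17(2/7) = 0 (numerator and denominator both coprime to 17), so x ∈ ℤ_17^×. Compute digits iteratively via a_i = x_i mod 17, x_{i+1} = (x_i − a_i)/17, with x_0 = x:
  x_0 = 2/7;  a_0 = 10;  x_1 = (x_0 − 10)/17 = -4/7
  x_1 = -4/7;  a_1 = 14;  x_2 = (x_1 − 14)/17 = -6/7
  x_2 = -6/7;  a_2 = 4;  x_3 = (x_2 − 4)/17 = -2/7
  x_3 = -2/7;  a_3 = 7;  x_4 = (x_3 − 7)/17 = -3/7
Digits: (10, 14, 4, 7).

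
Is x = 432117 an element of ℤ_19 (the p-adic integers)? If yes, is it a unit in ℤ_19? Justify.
x ∈ ℤ_19 but not a unit; v_19(x) = 3 > 0

ℤ_19 = {x ∈ ℚ_19 : v_19(x) ≥ 0} and ℤ_19^× = {x ∈ ℤ_19 : v_19(x) = 0}. Here v_19(432117) = v_19(num) − v_19(den) = 3; compare against these criteria.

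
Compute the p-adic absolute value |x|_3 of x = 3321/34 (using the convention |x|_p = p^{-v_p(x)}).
|3321/34|_3 = 1/81

Step 1 — compute v_3(x) by factoring powers of 3 out of the numerator and denominator: v_3(3321/34) = 4. Step 2 — apply |x|_p = p^{-v_p(x)} = 3^{-4} = 1/81.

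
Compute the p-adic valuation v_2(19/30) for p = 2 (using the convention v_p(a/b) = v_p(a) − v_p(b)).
v_2(19/30) = -1

Factor powers of 2 from the numerator and denominator of the reduced fraction: 19 = 2^0 · 19 and 30 = 2^1 · 15. Apply v_p(a/b) = v_p(a) − v_p(b): v_2(19/30) = 0 − 1 = -1.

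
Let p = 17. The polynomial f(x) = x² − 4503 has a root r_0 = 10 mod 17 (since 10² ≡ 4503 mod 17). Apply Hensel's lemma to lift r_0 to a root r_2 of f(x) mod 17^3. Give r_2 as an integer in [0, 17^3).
r_2 = 996 (mod 4913)

Hensel's recurrence: r_{i+1} = r_i − f(r_i)·(f′(r_i))^{-1} mod 17^{i+2}, with f′(x) = 2x. Iterate:
  r_0 = 10 (mod 17)
  r_1 = 129 (mod 289)
  r_2 = 996 (mod 4913)
Final: r_2 = 996, and one checks f(r_2) ≡ 0 mod 17^3.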